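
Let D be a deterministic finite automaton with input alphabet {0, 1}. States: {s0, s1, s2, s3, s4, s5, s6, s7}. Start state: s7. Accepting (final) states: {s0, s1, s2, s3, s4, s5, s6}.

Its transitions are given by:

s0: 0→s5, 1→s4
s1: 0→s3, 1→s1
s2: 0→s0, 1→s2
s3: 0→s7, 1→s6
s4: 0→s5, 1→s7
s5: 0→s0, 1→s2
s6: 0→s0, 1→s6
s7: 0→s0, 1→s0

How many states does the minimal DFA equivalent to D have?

4

First remove the unreachable states {s1,s3,s6}; 5 states remain.
P0 = {s0,s2,s4,s5} | {s7}.
Refine {s0,s2,s4,s5} on symbol 1: members go to different blocks, giving {s0,s2,s5} and {s4}.
Refine {s0,s2,s5} on symbol 1: members go to different blocks, giving {s2,s5} and {s0}.
No further refinement is possible. Final partition (4 blocks): {s2,s5} | {s7} | {s4} | {s0}.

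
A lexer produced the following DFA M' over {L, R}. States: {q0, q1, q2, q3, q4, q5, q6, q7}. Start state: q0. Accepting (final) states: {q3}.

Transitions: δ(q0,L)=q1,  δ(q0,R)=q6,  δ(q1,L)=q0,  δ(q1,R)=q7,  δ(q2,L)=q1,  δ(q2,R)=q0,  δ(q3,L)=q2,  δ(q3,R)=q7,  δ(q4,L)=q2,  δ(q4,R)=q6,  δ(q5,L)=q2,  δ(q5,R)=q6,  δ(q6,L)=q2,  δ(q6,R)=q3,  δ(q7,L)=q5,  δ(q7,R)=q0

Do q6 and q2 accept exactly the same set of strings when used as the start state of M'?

No

States {q4} cannot be reached from the start state, so discard them.
Start with accepting vs non-accepting: {q3} | {q0,q1,q2,q5,q6,q7}.
Refine {q0,q1,q2,q5,q6,q7} on symbol R: members go to different blocks, giving {q0,q1,q2,q5,q7} and {q6}.
On input R, block {q0,q1,q2,q5,q7} splits into {q1,q2,q7} and {q0,q5}.
Split {q1,q2,q7} by δ(·,L) → {q1,q7} and {q2}.
Refine {q1,q7} on symbol R: members go to different blocks, giving {q1} and {q7}.
On input L, block {q0,q5} splits into {q0} and {q5}.
Stable partition: {q3} | {q1} | {q6} | {q0} | {q2} | {q7} | {q5} — 7 equivalence classes.
q6 and q2 end up in different blocks, so they are distinguishable. For instance, the string 'R' is accepted from only q6.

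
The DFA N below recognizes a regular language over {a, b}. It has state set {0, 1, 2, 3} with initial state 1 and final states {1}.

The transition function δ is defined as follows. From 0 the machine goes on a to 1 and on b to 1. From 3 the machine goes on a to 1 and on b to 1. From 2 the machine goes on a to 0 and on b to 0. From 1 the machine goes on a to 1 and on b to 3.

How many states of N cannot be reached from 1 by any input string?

2

No path from 1 leads to 0, 2; the other 2 states are all reachable.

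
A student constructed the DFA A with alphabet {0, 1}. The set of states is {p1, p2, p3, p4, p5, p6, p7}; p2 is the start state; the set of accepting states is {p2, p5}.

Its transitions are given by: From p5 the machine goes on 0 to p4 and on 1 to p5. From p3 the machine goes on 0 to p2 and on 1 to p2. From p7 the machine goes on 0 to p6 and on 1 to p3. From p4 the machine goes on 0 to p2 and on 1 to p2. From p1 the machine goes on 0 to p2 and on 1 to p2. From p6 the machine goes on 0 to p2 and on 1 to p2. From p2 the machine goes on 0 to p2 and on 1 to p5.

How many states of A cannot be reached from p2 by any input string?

4

BFS from p2 reaches {p2, p4, p5}; the 4 state(s) p1, p3, p6, p7 are never visited.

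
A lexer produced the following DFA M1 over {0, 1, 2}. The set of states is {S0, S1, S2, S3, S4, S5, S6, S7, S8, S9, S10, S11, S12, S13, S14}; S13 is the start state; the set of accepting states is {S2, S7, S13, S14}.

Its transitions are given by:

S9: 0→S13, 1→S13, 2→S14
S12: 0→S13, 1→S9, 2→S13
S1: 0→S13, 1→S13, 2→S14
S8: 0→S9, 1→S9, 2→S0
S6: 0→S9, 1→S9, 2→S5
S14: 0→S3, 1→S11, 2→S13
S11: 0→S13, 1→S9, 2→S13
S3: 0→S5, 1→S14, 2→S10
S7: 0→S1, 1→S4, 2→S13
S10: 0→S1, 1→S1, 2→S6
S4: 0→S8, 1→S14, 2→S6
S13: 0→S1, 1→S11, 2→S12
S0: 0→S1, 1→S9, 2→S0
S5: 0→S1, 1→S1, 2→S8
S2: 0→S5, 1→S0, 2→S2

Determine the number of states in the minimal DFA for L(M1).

First remove the unreachable states {S2,S4,S7}; 12 states remain.
Initial partition by acceptance: {S13,S14} | {S0,S1,S3,S5,S6,S8,S9,S10,S11,S12}.
Refine {S13,S14} on symbol 2: members go to different blocks, giving {S13} and {S14}.
Split {S0,S1,S3,S5,S6,S8,S9,S10,S11,S12} by δ(·,0) → {S0,S3,S5,S6,S8,S10} and {S1,S9,S11,S12}.
Split {S0,S3,S5,S6,S8,S10} by δ(·,0) → {S0,S5,S6,S8,S10} and {S3}.
Split {S1,S9,S11,S12} by δ(·,1) → {S1,S9} and {S11,S12}.
Stable partition: {S13} | {S0,S5,S6,S8,S10} | {S14} | {S1,S9} | {S3} | {S11,S12} — 6 equivalence classes.

6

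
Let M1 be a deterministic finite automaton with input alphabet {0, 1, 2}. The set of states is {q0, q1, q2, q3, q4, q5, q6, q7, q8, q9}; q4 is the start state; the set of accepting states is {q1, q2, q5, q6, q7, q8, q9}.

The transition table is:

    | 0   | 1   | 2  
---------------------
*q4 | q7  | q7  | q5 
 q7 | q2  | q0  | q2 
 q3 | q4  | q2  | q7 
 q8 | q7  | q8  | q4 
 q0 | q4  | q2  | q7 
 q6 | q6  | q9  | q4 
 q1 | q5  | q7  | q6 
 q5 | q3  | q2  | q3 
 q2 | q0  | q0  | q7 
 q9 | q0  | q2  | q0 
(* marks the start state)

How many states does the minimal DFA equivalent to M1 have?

States {q1,q6,q8,q9} cannot be reached from the start state, so discard them.
Start with accepting vs non-accepting: {q2,q5,q7} | {q0,q3,q4}.
Refine {q2,q5,q7} on symbol 0: members go to different blocks, giving {q2,q5} and {q7}.
On input 1, block {q2,q5} splits into {q2} and {q5}.
Refine {q0,q3,q4} on symbol 0: members go to different blocks, giving {q0,q3} and {q4}.
No further refinement is possible. Final partition (5 blocks): {q2} | {q0,q3} | {q7} | {q5} | {q4}.

5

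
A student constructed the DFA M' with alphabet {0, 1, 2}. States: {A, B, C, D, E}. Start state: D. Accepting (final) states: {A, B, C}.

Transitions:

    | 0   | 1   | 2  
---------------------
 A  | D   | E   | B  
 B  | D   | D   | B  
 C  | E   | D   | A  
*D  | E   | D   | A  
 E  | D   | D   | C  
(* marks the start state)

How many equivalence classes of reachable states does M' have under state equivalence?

2

Every state is reachable, so we keep all 5.
Initial partition by acceptance: {A,B,C} | {D,E}.
Stable partition: {A,B,C} | {D,E} — 2 equivalence classes.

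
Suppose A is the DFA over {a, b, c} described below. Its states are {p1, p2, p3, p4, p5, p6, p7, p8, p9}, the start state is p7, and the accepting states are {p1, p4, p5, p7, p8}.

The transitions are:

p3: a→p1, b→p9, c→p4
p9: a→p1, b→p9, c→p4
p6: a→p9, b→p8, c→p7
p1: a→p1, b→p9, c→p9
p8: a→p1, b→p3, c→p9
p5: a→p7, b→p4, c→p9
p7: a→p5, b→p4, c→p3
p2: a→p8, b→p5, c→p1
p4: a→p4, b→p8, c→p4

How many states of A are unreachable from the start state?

2

No path from p7 leads to p2, p6; the other 7 states are all reachable.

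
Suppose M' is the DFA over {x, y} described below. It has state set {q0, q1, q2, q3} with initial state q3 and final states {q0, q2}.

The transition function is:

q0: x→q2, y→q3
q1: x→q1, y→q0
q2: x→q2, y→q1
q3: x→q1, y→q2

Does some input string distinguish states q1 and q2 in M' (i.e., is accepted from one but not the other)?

Yes

Start with accepting vs non-accepting: {q0,q2} | {q1,q3}.
Stable partition: {q0,q2} | {q1,q3} — 2 equivalence classes.
q1 and q2 end up in different blocks, so they are distinguishable. For instance, the string 'ε' is accepted from only q2.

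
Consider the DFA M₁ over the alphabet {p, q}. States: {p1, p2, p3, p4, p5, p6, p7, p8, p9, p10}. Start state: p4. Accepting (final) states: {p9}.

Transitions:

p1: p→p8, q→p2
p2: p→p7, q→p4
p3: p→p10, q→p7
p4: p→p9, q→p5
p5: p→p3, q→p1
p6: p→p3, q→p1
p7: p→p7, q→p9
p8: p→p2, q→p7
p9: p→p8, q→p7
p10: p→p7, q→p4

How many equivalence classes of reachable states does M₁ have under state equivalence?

States {p6} cannot be reached from the start state, so discard them.
Initial partition by acceptance: {p9} | {p1,p2,p3,p4,p5,p7,p8,p10}.
Refine {p1,p2,p3,p4,p5,p7,p8,p10} on symbol p: members go to different blocks, giving {p1,p2,p3,p5,p7,p8,p10} and {p4}.
Refine {p1,p2,p3,p5,p7,p8,p10} on symbol q: members go to different blocks, giving {p1,p3,p5,p8} and {p2,p10} and {p7}.
Split {p1,p3,p5,p8} by δ(·,p) → {p1,p5} and {p3,p8}.
Split {p1,p5} by δ(·,q) → {p1} and {p5}.
The partition is now stable with 7 blocks: {p9} | {p1} | {p4} | {p2,p10} | {p7} | {p3,p8} | {p5}.

7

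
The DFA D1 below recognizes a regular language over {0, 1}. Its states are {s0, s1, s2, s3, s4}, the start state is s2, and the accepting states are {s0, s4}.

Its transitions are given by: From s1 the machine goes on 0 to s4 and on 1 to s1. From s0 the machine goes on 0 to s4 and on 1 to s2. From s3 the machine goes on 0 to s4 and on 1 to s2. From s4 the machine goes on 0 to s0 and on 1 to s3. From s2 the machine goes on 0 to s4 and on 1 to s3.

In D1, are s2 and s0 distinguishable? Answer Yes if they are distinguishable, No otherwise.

Yes

States {s1} cannot be reached from the start state, so discard them.
Start with accepting vs non-accepting: {s0,s4} | {s2,s3}.
Stable partition: {s0,s4} | {s2,s3} — 2 equivalence classes.
s2 and s0 end up in different blocks, so they are distinguishable. For instance, the string 'ε' is accepted from only s0.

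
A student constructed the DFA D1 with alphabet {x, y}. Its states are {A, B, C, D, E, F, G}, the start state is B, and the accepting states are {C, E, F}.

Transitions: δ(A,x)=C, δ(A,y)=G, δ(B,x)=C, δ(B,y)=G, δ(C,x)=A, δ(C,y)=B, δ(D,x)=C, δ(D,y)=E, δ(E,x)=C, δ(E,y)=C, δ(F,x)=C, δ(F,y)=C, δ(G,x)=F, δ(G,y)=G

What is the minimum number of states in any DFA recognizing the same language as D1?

Reachable states from the start: {A,B,C,F,G}. Unreachable: {D,E} — drop them.
P0 = {C,F} | {A,B,G}.
On input x, block {C,F} splits into {C} and {F}.
Refine {A,B,G} on symbol x: members go to different blocks, giving {A,B} and {G}.
No further refinement is possible. Final partition (4 blocks): {C} | {A,B} | {F} | {G}.

4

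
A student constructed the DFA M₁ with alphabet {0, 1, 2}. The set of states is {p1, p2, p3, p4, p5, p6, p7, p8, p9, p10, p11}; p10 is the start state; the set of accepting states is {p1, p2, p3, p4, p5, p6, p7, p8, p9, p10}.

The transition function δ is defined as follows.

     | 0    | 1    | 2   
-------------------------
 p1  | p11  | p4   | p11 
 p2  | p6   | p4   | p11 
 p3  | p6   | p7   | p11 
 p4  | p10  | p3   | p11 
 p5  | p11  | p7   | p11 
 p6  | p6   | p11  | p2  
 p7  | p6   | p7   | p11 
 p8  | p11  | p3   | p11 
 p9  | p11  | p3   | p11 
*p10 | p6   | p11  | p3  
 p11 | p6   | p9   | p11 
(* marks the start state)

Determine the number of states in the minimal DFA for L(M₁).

4

States {p1,p5,p8} cannot be reached from the start state, so discard them.
P0 = {p2,p3,p4,p6,p7,p9,p10} | {p11}.
Split {p2,p3,p4,p6,p7,p9,p10} by δ(·,0) → {p2,p3,p4,p6,p7,p10} and {p9}.
Split {p2,p3,p4,p6,p7,p10} by δ(·,1) → {p2,p3,p4,p7} and {p6,p10}.
Stable partition: {p2,p3,p4,p7} | {p11} | {p9} | {p6,p10} — 4 equivalence classes.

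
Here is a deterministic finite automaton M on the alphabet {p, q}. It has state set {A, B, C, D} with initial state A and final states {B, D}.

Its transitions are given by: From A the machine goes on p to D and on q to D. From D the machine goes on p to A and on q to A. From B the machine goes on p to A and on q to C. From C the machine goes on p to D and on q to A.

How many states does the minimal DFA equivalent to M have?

Reachable states from the start: {A,D}. Unreachable: {B,C} — drop them.
P0 = {D} | {A}.
The partition is now stable with 2 blocks: {D} | {A}.

2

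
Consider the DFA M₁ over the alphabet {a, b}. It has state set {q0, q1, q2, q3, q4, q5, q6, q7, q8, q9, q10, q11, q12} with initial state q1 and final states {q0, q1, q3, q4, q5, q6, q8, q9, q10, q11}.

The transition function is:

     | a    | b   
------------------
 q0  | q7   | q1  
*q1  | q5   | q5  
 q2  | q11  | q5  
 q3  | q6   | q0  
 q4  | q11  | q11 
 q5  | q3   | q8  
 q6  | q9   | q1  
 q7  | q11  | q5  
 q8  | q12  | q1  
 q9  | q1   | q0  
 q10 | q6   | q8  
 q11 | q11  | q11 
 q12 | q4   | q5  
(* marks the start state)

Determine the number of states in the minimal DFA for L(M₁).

8

First remove the unreachable states {q2,q10}; 11 states remain.
P0 = {q0,q1,q3,q4,q5,q6,q8,q9,q11} | {q7,q12}.
Split {q0,q1,q3,q4,q5,q6,q8,q9,q11} by δ(·,a) → {q1,q3,q4,q5,q6,q9,q11} and {q0,q8}.
Split {q1,q3,q4,q5,q6,q9,q11} by δ(·,b) → {q1,q4,q6,q11} and {q3,q5,q9}.
On input a, block {q1,q4,q6,q11} splits into {q1,q6} and {q4,q11}.
Refine {q1,q6} on symbol b: members go to different blocks, giving {q1} and {q6}.
On input a, block {q3,q5,q9} splits into {q3} and {q5} and {q9}.
No further refinement is possible. Final partition (8 blocks): {q1} | {q7,q12} | {q0,q8} | {q3} | {q4,q11} | {q6} | {q5} | {q9}.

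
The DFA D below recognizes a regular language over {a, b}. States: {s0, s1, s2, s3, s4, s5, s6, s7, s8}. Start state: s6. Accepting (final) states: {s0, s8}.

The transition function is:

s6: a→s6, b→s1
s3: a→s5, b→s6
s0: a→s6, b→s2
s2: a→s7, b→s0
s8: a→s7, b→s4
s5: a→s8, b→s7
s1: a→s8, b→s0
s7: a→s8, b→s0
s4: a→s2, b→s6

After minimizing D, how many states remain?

6

States {s3,s5} cannot be reached from the start state, so discard them.
P0 = {s0,s8} | {s1,s2,s4,s6,s7}.
Split {s1,s2,s4,s6,s7} by δ(·,a) → {s2,s4,s6} and {s1,s7}.
Refine {s0,s8} on symbol a: members go to different blocks, giving {s0} and {s8}.
Split {s2,s4,s6} by δ(·,a) → {s4,s6} and {s2}.
On input a, block {s4,s6} splits into {s4} and {s6}.
No further refinement is possible. Final partition (6 blocks): {s0} | {s4} | {s1,s7} | {s8} | {s2} | {s6}.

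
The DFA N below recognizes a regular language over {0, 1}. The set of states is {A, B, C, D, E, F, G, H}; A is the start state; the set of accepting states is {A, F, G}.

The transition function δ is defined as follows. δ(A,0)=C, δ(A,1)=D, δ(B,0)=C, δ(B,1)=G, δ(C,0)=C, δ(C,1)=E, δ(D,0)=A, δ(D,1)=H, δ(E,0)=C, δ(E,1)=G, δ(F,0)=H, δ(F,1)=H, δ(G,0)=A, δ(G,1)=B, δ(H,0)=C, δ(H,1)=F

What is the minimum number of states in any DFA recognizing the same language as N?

7

Start with accepting vs non-accepting: {A,F,G} | {B,C,D,E,H}.
On input 0, block {A,F,G} splits into {A,F} and {G}.
Refine {B,C,D,E,H} on symbol 0: members go to different blocks, giving {B,C,E,H} and {D}.
Refine {A,F} on symbol 1: members go to different blocks, giving {A} and {F}.
Refine {B,C,E,H} on symbol 1: members go to different blocks, giving {B,E} and {C} and {H}.
Stable partition: {A} | {B,E} | {G} | {D} | {F} | {C} | {H} — 7 equivalence classes.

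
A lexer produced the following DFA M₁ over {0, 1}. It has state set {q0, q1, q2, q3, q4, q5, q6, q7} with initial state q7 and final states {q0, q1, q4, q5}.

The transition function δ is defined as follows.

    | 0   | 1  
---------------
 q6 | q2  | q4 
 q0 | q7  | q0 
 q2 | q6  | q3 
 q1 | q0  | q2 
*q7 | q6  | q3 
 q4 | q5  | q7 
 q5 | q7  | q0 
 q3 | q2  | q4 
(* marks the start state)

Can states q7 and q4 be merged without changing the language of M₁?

No

Reachable states from the start: {q0,q2,q3,q4,q5,q6,q7}. Unreachable: {q1} — drop them.
Start with accepting vs non-accepting: {q0,q4,q5} | {q2,q3,q6,q7}.
On input 0, block {q0,q4,q5} splits into {q0,q5} and {q4}.
Refine {q2,q3,q6,q7} on symbol 1: members go to different blocks, giving {q2,q7} and {q3,q6}.
Stable partition: {q0,q5} | {q2,q7} | {q4} | {q3,q6} — 4 equivalence classes.
q7 and q4 end up in different blocks, so they are distinguishable. For instance, the string 'ε' is accepted from only q4.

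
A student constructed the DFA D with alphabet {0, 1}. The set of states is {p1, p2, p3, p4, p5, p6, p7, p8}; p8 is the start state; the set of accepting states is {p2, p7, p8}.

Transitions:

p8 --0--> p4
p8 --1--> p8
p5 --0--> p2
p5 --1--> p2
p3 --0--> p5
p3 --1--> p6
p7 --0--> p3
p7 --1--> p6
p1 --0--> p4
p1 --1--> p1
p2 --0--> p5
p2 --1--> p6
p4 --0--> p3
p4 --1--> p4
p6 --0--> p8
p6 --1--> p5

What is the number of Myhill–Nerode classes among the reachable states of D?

6

States {p1,p7} cannot be reached from the start state, so discard them.
P0 = {p2,p8} | {p3,p4,p5,p6}.
Refine {p2,p8} on symbol 1: members go to different blocks, giving {p2} and {p8}.
Split {p3,p4,p5,p6} by δ(·,0) → {p3,p4} and {p5} and {p6}.
Refine {p3,p4} on symbol 0: members go to different blocks, giving {p3} and {p4}.
Stable partition: {p2} | {p3} | {p8} | {p5} | {p6} | {p4} — 6 equivalence classes.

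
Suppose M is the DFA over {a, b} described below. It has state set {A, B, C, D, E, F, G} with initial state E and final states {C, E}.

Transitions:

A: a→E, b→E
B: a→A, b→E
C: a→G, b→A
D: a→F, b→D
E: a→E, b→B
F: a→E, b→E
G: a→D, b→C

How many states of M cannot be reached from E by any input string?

4

No path from E leads to C, D, F, G; the other 3 states are all reachable.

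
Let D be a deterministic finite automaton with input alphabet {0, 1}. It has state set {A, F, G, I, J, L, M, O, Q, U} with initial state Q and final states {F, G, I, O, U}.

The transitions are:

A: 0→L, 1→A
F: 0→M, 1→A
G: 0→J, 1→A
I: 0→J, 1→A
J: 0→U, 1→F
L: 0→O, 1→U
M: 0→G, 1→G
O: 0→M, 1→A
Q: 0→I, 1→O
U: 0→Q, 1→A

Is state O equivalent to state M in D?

Every state is reachable, so we keep all 10.
Start with accepting vs non-accepting: {F,G,I,O,U} | {A,J,L,M,Q}.
Split {A,J,L,M,Q} by δ(·,0) → {J,L,M,Q} and {A}.
Stable partition: {F,G,I,O,U} | {J,L,M,Q} | {A} — 3 equivalence classes.
O and M end up in different blocks, so they are distinguishable. For instance, the string 'ε' is accepted from only O.

No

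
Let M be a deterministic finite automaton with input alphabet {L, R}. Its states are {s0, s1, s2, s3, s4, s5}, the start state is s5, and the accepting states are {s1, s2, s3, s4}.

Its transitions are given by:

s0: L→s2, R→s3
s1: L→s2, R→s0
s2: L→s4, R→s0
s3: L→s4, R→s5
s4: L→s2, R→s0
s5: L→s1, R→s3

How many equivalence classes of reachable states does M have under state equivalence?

Every state is reachable, so we keep all 6.
P0 = {s1,s2,s3,s4} | {s0,s5}.
Stable partition: {s1,s2,s3,s4} | {s0,s5} — 2 equivalence classes.

2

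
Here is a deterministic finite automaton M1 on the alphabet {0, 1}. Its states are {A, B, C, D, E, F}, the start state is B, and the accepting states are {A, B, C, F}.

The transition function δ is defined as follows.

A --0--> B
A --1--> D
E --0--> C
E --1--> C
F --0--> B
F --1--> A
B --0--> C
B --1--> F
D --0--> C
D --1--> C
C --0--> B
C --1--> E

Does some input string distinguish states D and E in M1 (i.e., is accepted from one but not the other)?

Initial partition by acceptance: {A,B,C,F} | {D,E}.
Split {A,B,C,F} by δ(·,1) → {A,C} and {B,F}.
On input 0, block {B,F} splits into {B} and {F}.
Stable partition: {A,C} | {D,E} | {B} | {F} — 4 equivalence classes.
D and E lie in the same block of the stable partition, so they are equivalent — no string distinguishes them.

No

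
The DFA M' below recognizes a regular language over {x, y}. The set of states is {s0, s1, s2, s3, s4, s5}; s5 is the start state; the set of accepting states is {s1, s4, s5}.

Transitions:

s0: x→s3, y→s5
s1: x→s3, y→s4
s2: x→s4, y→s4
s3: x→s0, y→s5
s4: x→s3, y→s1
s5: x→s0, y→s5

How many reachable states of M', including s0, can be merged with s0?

States {s1,s2,s4} cannot be reached from the start state, so discard them.
Initial partition by acceptance: {s5} | {s0,s3}.
Stable partition: {s5} | {s0,s3} — 2 equivalence classes.
The equivalence class containing s0 is {s0,s3}, of size 2.

2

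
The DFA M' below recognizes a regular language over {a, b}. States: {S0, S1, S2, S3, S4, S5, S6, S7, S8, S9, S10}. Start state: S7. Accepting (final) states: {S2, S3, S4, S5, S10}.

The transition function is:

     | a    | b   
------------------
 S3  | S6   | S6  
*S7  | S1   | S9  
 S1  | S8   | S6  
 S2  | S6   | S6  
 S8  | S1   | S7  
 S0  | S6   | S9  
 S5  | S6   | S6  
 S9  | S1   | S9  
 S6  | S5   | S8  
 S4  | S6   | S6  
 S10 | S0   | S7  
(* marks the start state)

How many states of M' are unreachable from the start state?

Starting at S7 and following transitions, the reachable set is {S1, S5, S6, S7, S8, S9}. That leaves S0, S2, S3, S4, S10 unreachable — 5 in total.

5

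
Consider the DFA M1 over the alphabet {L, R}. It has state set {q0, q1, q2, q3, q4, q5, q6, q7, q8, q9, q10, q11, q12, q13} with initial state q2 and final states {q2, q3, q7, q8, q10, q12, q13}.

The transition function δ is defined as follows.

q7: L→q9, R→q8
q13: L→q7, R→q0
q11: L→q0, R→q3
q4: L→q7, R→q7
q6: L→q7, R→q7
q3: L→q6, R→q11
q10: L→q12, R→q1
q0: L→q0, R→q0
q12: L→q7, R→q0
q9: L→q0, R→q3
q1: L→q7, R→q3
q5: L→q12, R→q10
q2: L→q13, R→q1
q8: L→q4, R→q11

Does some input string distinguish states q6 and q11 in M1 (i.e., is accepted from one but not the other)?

Yes

States {q5,q10,q12} cannot be reached from the start state, so discard them.
Start with accepting vs non-accepting: {q2,q3,q7,q8,q13} | {q0,q1,q4,q6,q9,q11}.
Refine {q2,q3,q7,q8,q13} on symbol L: members go to different blocks, giving {q3,q7,q8} and {q2,q13}.
Split {q3,q7,q8} by δ(·,R) → {q3,q8} and {q7}.
Split {q0,q1,q4,q6,q9,q11} by δ(·,L) → {q0,q9,q11} and {q1,q4,q6}.
Split {q0,q9,q11} by δ(·,R) → {q9,q11} and {q0}.
Split {q2,q13} by δ(·,L) → {q2} and {q13}.
On input R, block {q1,q4,q6} splits into {q4,q6} and {q1}.
The partition is now stable with 8 blocks: {q3,q8} | {q9,q11} | {q2} | {q7} | {q4,q6} | {q0} | {q13} | {q1}.
q6 and q11 end up in different blocks, so they are distinguishable. For instance, the string 'L' is accepted from only q6.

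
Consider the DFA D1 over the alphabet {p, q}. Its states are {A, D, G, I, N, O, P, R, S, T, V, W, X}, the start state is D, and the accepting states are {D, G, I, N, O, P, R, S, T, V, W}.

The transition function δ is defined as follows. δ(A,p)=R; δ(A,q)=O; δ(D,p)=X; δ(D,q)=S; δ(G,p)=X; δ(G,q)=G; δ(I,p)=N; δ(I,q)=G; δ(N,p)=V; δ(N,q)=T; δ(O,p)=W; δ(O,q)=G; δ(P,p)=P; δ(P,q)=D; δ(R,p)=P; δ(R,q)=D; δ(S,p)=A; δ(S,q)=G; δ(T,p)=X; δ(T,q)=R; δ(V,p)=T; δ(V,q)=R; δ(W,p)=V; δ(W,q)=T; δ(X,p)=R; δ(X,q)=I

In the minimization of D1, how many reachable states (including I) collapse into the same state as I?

2

All states are reachable from the start state.
Start with accepting vs non-accepting: {D,G,I,N,O,P,R,S,T,V,W} | {A,X}.
On input p, block {D,G,I,N,O,P,R,S,T,V,W} splits into {I,N,O,P,R,V,W} and {D,G,S,T}.
On input p, block {I,N,O,P,R,V,W} splits into {I,N,O,P,R,W} and {V}.
Split {I,N,O,P,R,W} by δ(·,p) → {I,O,P,R} and {N,W}.
Refine {I,O,P,R} on symbol p: members go to different blocks, giving {I,O} and {P,R}.
Refine {D,G,S,T} on symbol q: members go to different blocks, giving {D,G,S} and {T}.
The partition is now stable with 7 blocks: {I,O} | {A,X} | {D,G,S} | {V} | {N,W} | {P,R} | {T}.
State I belongs to the block {I,O}, which has 2 states.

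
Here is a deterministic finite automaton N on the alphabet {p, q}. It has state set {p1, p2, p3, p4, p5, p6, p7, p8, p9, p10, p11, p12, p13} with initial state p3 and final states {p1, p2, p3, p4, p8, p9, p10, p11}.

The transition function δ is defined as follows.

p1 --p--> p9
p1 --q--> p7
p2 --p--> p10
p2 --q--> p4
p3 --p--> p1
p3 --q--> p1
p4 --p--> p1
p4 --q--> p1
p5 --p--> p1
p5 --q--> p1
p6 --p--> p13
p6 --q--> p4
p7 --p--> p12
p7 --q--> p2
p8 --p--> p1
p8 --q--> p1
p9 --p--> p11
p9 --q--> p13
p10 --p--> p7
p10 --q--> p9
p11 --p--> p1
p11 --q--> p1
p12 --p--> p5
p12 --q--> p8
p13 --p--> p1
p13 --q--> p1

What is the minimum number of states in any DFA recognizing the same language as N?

8

Reachable states from the start: {p1,p2,p3,p4,p5,p7,p8,p9,p10,p11,p12,p13}. Unreachable: {p6} — drop them.
Start with accepting vs non-accepting: {p1,p2,p3,p4,p8,p9,p10,p11} | {p5,p7,p12,p13}.
Refine {p1,p2,p3,p4,p8,p9,p10,p11} on symbol p: members go to different blocks, giving {p1,p2,p3,p4,p8,p9,p11} and {p10}.
On input p, block {p1,p2,p3,p4,p8,p9,p11} splits into {p1,p3,p4,p8,p9,p11} and {p2}.
Refine {p1,p3,p4,p8,p9,p11} on symbol q: members go to different blocks, giving {p3,p4,p8,p11} and {p1,p9}.
Split {p5,p7,p12,p13} by δ(·,p) → {p5,p13} and {p7,p12}.
On input p, block {p1,p9} splits into {p1} and {p9}.
On input p, block {p7,p12} splits into {p7} and {p12}.
No further refinement is possible. Final partition (8 blocks): {p3,p4,p8,p11} | {p5,p13} | {p10} | {p2} | {p1} | {p7} | {p9} | {p12}.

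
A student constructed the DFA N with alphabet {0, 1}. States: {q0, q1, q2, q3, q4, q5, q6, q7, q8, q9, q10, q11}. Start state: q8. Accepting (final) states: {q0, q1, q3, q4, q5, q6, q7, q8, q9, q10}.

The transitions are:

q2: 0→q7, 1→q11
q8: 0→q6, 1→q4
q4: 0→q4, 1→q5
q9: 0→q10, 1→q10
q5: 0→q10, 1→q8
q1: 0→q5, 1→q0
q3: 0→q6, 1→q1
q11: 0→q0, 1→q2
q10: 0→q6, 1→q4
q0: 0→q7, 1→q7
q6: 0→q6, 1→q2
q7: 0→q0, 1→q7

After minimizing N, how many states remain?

6

Reachable states from the start: {q0,q2,q4,q5,q6,q7,q8,q10,q11}. Unreachable: {q1,q3,q9} — drop them.
Initial partition by acceptance: {q0,q4,q5,q6,q7,q8,q10} | {q2,q11}.
On input 1, block {q0,q4,q5,q6,q7,q8,q10} splits into {q0,q4,q5,q7,q8,q10} and {q6}.
Split {q0,q4,q5,q7,q8,q10} by δ(·,0) → {q0,q4,q5,q7} and {q8,q10}.
On input 0, block {q0,q4,q5,q7} splits into {q0,q4,q7} and {q5}.
Refine {q0,q4,q7} on symbol 1: members go to different blocks, giving {q0,q7} and {q4}.
No further refinement is possible. Final partition (6 blocks): {q0,q7} | {q2,q11} | {q6} | {q8,q10} | {q5} | {q4}.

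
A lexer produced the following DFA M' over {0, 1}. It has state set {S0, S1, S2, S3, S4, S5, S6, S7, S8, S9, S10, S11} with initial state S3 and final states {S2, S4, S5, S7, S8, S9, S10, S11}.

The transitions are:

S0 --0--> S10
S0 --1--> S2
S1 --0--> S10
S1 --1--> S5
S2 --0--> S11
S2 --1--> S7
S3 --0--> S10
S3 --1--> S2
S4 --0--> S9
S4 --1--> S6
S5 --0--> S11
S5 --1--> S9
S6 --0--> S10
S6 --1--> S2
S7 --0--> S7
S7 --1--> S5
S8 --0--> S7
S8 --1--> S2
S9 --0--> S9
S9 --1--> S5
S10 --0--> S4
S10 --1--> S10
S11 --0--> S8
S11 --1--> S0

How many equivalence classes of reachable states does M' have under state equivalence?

First remove the unreachable states {S1}; 11 states remain.
Initial partition by acceptance: {S2,S4,S5,S7,S8,S9,S10,S11} | {S0,S3,S6}.
On input 1, block {S2,S4,S5,S7,S8,S9,S10,S11} splits into {S2,S5,S7,S8,S9,S10} and {S4,S11}.
Split {S2,S5,S7,S8,S9,S10} by δ(·,0) → {S2,S5,S10} and {S7,S8,S9}.
On input 1, block {S2,S5,S10} splits into {S2,S5} and {S10}.
The partition is now stable with 5 blocks: {S2,S5} | {S0,S3,S6} | {S4,S11} | {S7,S8,S9} | {S10}.

5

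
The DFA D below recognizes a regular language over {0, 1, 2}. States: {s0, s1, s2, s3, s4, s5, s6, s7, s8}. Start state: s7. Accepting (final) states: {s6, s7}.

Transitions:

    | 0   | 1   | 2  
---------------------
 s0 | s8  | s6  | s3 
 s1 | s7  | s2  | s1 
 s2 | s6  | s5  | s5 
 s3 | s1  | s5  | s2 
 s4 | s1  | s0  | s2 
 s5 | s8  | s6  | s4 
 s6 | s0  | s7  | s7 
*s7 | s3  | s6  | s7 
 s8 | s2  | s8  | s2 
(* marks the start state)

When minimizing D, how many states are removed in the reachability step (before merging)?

A breadth-first search from the start state visits every state.

0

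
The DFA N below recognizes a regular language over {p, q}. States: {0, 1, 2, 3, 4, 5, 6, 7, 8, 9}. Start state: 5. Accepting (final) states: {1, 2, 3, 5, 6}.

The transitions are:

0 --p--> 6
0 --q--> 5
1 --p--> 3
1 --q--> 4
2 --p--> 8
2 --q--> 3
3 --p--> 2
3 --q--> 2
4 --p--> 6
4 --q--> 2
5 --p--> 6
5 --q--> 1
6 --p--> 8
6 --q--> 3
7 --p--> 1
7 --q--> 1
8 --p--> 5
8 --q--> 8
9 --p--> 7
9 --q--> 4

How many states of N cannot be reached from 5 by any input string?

Starting at 5 and following transitions, the reachable set is {1, 2, 3, 4, 5, 6, 8}. That leaves 0, 7, 9 unreachable — 3 in total.

3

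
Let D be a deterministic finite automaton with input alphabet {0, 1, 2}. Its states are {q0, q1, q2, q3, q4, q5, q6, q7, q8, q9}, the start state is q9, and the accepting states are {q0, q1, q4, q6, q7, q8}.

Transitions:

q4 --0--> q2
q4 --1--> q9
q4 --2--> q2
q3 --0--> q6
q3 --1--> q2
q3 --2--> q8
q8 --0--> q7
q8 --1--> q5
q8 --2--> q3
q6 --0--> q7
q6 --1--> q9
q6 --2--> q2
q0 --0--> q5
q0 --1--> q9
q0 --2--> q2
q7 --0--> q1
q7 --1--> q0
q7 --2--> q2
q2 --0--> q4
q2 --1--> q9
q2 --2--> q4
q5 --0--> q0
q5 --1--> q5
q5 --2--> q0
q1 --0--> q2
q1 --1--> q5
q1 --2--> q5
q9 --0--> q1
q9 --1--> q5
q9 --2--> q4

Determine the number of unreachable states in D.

BFS from q9 reaches {q0, q1, q2, q4, q5, q9}; the 4 state(s) q3, q6, q7, q8 are never visited.

4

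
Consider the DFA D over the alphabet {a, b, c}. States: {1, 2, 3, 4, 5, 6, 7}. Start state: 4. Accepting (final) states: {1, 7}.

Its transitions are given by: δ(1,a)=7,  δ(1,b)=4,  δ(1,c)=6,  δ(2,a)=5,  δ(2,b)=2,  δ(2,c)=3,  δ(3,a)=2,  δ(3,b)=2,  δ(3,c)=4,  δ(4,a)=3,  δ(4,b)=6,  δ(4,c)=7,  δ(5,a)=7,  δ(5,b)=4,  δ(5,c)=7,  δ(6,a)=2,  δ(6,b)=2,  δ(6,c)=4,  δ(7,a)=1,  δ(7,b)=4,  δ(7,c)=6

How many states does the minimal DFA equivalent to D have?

5

All states are reachable from the start state.
Initial partition by acceptance: {1,7} | {2,3,4,5,6}.
On input a, block {2,3,4,5,6} splits into {2,3,4,6} and {5}.
Refine {2,3,4,6} on symbol a: members go to different blocks, giving {3,4,6} and {2}.
Split {3,4,6} by δ(·,a) → {3,6} and {4}.
No further refinement is possible. Final partition (5 blocks): {1,7} | {3,6} | {5} | {2} | {4}.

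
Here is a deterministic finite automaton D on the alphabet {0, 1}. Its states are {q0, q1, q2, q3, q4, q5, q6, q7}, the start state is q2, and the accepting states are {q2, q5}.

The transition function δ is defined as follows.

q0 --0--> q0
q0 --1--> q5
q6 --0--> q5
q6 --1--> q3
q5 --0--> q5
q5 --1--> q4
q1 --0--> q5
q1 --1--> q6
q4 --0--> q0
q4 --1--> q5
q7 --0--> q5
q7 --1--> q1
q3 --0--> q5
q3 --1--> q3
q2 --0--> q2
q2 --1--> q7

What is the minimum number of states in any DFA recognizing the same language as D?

Every state is reachable, so we keep all 8.
Initial partition by acceptance: {q2,q5} | {q0,q1,q3,q4,q6,q7}.
On input 0, block {q0,q1,q3,q4,q6,q7} splits into {q1,q3,q6,q7} and {q0,q4}.
Refine {q2,q5} on symbol 1: members go to different blocks, giving {q2} and {q5}.
The partition is now stable with 4 blocks: {q2} | {q1,q3,q6,q7} | {q0,q4} | {q5}.

4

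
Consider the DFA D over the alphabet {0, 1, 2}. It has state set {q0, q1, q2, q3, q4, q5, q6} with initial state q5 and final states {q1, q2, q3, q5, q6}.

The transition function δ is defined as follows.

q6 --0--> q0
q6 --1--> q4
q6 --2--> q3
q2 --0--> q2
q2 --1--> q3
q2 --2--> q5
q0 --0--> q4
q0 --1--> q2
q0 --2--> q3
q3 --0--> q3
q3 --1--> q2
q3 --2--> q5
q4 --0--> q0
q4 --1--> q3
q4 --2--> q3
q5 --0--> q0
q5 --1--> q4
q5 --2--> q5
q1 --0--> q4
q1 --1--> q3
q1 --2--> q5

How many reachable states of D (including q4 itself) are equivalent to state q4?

Reachable states from the start: {q0,q2,q3,q4,q5}. Unreachable: {q1,q6} — drop them.
Initial partition by acceptance: {q2,q3,q5} | {q0,q4}.
Refine {q2,q3,q5} on symbol 0: members go to different blocks, giving {q2,q3} and {q5}.
No further refinement is possible. Final partition (3 blocks): {q2,q3} | {q0,q4} | {q5}.
State q4 belongs to the block {q0,q4}, which has 2 states.

2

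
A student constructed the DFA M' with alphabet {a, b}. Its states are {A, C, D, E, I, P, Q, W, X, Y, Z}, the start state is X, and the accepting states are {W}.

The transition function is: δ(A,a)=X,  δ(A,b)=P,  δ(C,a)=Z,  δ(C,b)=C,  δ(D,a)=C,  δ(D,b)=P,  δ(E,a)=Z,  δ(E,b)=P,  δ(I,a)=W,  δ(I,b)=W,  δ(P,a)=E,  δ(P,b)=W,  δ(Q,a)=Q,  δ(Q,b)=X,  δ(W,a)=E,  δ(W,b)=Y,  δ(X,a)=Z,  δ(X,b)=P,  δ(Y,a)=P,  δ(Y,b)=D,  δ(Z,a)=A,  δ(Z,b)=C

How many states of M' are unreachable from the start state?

Starting at X and following transitions, the reachable set is {A, C, D, E, P, W, X, Y, Z}. That leaves I, Q unreachable — 2 in total.

2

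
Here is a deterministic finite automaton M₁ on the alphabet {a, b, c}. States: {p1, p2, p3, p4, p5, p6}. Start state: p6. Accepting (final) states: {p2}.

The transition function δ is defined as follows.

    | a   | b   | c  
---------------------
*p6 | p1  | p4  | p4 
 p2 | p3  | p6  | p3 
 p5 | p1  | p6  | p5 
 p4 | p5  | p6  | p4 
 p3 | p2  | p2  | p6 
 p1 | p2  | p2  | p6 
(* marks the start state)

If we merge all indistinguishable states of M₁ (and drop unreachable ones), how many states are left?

5

All states are reachable from the start state.
P0 = {p2} | {p1,p3,p4,p5,p6}.
Split {p1,p3,p4,p5,p6} by δ(·,a) → {p4,p5,p6} and {p1,p3}.
Split {p4,p5,p6} by δ(·,a) → {p5,p6} and {p4}.
Split {p5,p6} by δ(·,b) → {p5} and {p6}.
No further refinement is possible. Final partition (5 blocks): {p2} | {p5} | {p1,p3} | {p4} | {p6}.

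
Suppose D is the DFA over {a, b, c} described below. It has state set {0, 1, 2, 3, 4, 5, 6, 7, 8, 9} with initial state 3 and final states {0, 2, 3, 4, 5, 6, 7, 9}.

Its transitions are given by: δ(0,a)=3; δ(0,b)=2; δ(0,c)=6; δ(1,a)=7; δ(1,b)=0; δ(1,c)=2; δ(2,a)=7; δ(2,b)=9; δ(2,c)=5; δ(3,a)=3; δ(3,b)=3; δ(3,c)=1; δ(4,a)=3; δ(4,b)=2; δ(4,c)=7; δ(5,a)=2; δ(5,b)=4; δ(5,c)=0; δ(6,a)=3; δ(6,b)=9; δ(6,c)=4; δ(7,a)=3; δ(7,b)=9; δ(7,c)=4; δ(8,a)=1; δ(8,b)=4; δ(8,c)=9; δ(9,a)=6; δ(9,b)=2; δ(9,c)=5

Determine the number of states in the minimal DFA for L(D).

5

States {8} cannot be reached from the start state, so discard them.
P0 = {0,2,3,4,5,6,7,9} | {1}.
Refine {0,2,3,4,5,6,7,9} on symbol c: members go to different blocks, giving {0,2,4,5,6,7,9} and {3}.
Refine {0,2,4,5,6,7,9} on symbol a: members go to different blocks, giving {0,4,6,7} and {2,5,9}.
Split {2,5,9} by δ(·,a) → {2,9} and {5}.
The partition is now stable with 5 blocks: {0,4,6,7} | {1} | {3} | {2,9} | {5}.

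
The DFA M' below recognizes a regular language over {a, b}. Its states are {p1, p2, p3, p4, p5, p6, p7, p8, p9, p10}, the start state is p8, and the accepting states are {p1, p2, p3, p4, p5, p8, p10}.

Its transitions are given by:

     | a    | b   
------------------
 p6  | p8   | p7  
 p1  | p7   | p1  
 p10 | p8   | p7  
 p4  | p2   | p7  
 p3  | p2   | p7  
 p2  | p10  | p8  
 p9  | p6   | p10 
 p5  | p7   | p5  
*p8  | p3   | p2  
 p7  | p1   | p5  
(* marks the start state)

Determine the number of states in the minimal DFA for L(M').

4

States {p4,p6,p9} cannot be reached from the start state, so discard them.
P0 = {p1,p2,p3,p5,p8,p10} | {p7}.
Refine {p1,p2,p3,p5,p8,p10} on symbol a: members go to different blocks, giving {p2,p3,p8,p10} and {p1,p5}.
On input b, block {p2,p3,p8,p10} splits into {p2,p8} and {p3,p10}.
The partition is now stable with 4 blocks: {p2,p8} | {p7} | {p1,p5} | {p3,p10}.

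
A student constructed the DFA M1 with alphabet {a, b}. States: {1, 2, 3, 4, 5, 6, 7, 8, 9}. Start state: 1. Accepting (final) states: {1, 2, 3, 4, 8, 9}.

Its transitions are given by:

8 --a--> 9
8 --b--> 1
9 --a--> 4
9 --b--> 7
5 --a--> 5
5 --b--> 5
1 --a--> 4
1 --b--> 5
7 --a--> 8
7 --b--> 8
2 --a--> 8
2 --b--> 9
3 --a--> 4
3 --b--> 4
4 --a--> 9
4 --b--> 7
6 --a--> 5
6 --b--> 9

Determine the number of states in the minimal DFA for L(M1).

States {2,3,6} cannot be reached from the start state, so discard them.
Start with accepting vs non-accepting: {1,4,8,9} | {5,7}.
Split {1,4,8,9} by δ(·,b) → {1,4,9} and {8}.
Refine {5,7} on symbol a: members go to different blocks, giving {5} and {7}.
On input b, block {1,4,9} splits into {4,9} and {1}.
Stable partition: {4,9} | {5} | {8} | {7} | {1} — 5 equivalence classes.

5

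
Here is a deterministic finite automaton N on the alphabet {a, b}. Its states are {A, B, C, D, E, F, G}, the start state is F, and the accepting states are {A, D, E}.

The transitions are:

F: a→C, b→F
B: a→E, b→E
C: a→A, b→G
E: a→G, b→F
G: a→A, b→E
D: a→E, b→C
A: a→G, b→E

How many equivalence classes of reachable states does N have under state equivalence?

First remove the unreachable states {B,D}; 5 states remain.
P0 = {A,E} | {C,F,G}.
Refine {A,E} on symbol b: members go to different blocks, giving {A} and {E}.
Split {C,F,G} by δ(·,a) → {C,G} and {F}.
Split {C,G} by δ(·,b) → {C} and {G}.
The partition is now stable with 5 blocks: {A} | {C} | {E} | {F} | {G}.

5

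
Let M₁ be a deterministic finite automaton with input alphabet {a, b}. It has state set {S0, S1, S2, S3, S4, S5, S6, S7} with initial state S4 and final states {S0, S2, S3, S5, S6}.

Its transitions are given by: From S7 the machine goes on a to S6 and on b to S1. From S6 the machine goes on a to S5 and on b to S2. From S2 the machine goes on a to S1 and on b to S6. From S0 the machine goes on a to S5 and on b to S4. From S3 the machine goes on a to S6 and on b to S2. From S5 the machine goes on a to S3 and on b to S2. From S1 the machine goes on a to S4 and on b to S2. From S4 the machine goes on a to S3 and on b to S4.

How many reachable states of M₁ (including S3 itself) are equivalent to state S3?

3

First remove the unreachable states {S0,S7}; 6 states remain.
Start with accepting vs non-accepting: {S2,S3,S5,S6} | {S1,S4}.
On input a, block {S2,S3,S5,S6} splits into {S3,S5,S6} and {S2}.
Split {S1,S4} by δ(·,a) → {S1} and {S4}.
The partition is now stable with 4 blocks: {S3,S5,S6} | {S1} | {S2} | {S4}.
State S3 belongs to the block {S3,S5,S6}, which has 3 states.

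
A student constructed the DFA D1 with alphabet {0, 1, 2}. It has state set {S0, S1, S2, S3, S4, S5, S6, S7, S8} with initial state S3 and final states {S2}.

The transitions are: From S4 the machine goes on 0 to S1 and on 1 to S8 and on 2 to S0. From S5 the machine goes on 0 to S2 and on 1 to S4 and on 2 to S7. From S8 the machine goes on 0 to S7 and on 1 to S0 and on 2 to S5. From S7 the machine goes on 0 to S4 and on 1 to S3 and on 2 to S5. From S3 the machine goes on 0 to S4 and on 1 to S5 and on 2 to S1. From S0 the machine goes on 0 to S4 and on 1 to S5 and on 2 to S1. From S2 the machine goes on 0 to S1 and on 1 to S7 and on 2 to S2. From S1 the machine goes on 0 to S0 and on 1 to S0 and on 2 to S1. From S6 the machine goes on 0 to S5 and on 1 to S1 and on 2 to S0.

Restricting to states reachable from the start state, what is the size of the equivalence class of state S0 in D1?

2

First remove the unreachable states {S6}; 8 states remain.
Initial partition by acceptance: {S2} | {S0,S1,S3,S4,S5,S7,S8}.
Split {S0,S1,S3,S4,S5,S7,S8} by δ(·,0) → {S0,S1,S3,S4,S7,S8} and {S5}.
Refine {S0,S1,S3,S4,S7,S8} on symbol 1: members go to different blocks, giving {S1,S4,S7,S8} and {S0,S3}.
Split {S1,S4,S7,S8} by δ(·,0) → {S4,S7,S8} and {S1}.
Split {S4,S7,S8} by δ(·,0) → {S7,S8} and {S4}.
On input 0, block {S7,S8} splits into {S7} and {S8}.
No further refinement is possible. Final partition (7 blocks): {S2} | {S7} | {S5} | {S0,S3} | {S1} | {S4} | {S8}.
State S0 belongs to the block {S0,S3}, which has 2 states.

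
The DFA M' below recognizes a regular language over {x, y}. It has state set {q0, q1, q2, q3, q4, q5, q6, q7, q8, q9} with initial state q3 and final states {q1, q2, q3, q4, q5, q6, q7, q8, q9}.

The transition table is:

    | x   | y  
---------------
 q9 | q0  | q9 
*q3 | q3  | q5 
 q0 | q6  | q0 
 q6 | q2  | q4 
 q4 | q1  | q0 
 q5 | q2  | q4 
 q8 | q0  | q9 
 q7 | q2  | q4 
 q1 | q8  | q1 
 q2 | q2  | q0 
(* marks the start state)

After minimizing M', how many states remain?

7

First remove the unreachable states {q7}; 9 states remain.
Initial partition by acceptance: {q1,q2,q3,q4,q5,q6,q8,q9} | {q0}.
On input x, block {q1,q2,q3,q4,q5,q6,q8,q9} splits into {q1,q2,q3,q4,q5,q6} and {q8,q9}.
Split {q1,q2,q3,q4,q5,q6} by δ(·,x) → {q2,q3,q4,q5,q6} and {q1}.
Refine {q2,q3,q4,q5,q6} on symbol x: members go to different blocks, giving {q2,q3,q5,q6} and {q4}.
On input y, block {q2,q3,q5,q6} splits into {q5,q6} and {q2} and {q3}.
The partition is now stable with 7 blocks: {q5,q6} | {q0} | {q8,q9} | {q1} | {q4} | {q2} | {q3}.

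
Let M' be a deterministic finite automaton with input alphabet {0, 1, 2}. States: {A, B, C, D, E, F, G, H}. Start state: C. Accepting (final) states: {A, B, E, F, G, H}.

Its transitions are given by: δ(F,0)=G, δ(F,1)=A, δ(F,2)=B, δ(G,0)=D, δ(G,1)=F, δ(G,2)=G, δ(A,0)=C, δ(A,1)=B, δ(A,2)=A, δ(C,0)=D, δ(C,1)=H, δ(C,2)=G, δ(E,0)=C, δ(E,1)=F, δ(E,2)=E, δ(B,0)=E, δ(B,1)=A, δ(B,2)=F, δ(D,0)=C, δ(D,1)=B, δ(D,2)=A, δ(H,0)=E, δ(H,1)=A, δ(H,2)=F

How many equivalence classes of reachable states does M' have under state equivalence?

P0 = {A,B,E,F,G,H} | {C,D}.
Refine {A,B,E,F,G,H} on symbol 0: members go to different blocks, giving {A,E,G} and {B,F,H}.
No further refinement is possible. Final partition (3 blocks): {A,E,G} | {C,D} | {B,F,H}.

3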